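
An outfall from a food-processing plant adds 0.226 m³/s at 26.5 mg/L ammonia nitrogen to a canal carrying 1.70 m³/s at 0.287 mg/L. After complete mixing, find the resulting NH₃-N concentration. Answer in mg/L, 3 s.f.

Flow-weighted mixing gives C = (0.226·26.5 + 1.7·0.287) / (0.226 + 1.7) = 6.477/1.926 = 3.363 mg/L.

3.36 mg/L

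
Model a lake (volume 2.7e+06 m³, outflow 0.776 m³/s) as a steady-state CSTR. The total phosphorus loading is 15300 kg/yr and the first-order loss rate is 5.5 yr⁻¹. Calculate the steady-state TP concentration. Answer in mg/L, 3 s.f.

Outflow Q = 0.776 m³/s × 3.156e+07 s/yr = 2.449e+07 m³/yr.
Steady-state CSTR mass balance: W = Q·C + k·V·C, so C = W/(Q + kV).
Q + kV = 2.449e+07 + 5.5·2.7e+06 = 3.934e+07 m³/yr.
C = 15300/3.934e+07 = 0.0003889 kg/m³ = 0.3889 mg/L.

0.389 mg/L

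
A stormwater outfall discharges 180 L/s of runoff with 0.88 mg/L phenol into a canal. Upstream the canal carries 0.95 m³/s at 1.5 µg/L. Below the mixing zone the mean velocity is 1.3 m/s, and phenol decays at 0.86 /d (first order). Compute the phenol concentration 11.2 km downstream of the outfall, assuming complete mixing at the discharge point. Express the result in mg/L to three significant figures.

0.130 mg/L

180 L/s = 0.18 m³/s.
1.5 µg/L = 0.0015 mg/L.
After complete mixing, C₀ = (0.18·0.88 + 0.95·0.0015) / 1.13 = 0.1414 mg/L.
Travel time t = 1.12e+04 m / 1.3 m/s = 8615 s = 0.09972 d.
C = 0.1414·exp(−0.86·0.09972) = 0.1414·0.9178 = 0.1298 mg/L.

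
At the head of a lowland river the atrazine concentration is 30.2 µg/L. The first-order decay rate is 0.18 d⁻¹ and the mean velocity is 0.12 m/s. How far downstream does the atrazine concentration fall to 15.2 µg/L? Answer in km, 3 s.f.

From C = C₀·e^(−kt), t = ln(C₀/C)/k = ln(30.2/15.2)/0.18 = 0.6865/0.18 = 3.814 d.
Distance = v·t = 0.12 m/s × 3.295e+05 s = 3.955e+04 m = 39.55 km.

39.5 km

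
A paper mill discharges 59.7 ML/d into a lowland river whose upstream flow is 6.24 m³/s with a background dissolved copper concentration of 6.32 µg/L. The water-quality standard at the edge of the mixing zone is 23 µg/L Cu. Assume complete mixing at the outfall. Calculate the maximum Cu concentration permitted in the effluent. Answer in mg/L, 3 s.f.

59.7 ML/d = 0.691 m³/s.
6.32 µg/L = 0.00632 mg/L.
23 µg/L = 0.023 mg/L.
Mass balance: 0.023·6.931 = 0.691·Cₑ + 6.24·0.00632.
Cₑ = (0.1594 − 0.03944) / 0.691 = 0.1736 mg/L.

0.174 mg/L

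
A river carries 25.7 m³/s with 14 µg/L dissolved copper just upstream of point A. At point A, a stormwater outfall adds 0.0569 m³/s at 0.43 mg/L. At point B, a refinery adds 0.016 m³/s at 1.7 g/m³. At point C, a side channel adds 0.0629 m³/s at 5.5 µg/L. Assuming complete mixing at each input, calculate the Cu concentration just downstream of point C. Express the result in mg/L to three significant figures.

14 µg/L = 0.014 mg/L.
After input A: C = (25.7·0.014 + 0.0569·0.43) / 25.76 = 0.01492 mg/L.
After input B: C = (25.76·0.01492 + 0.016·1.7) / 25.77 = 0.01597 mg/L.
5.5 µg/L = 0.0055 mg/L.
After input C: C = (25.77·0.01597 + 0.0629·0.0055) / 25.84 = 0.01594 mg/L.

0.0159 mg/L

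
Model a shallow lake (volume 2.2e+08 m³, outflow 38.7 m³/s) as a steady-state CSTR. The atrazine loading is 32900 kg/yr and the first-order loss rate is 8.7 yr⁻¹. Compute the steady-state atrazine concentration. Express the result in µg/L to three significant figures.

10.5 µg/L

Outflow Q = 38.7 m³/s × 3.156e+07 s/yr = 1.221e+09 m³/yr.
Steady-state CSTR mass balance: W = Q·C + k·V·C, so C = W/(Q + kV).
Q + kV = 1.221e+09 + 8.7·2.2e+08 = 3.135e+09 m³/yr.
C = 32900/3.135e+09 = 1.049e-05 kg/m³ = 0.01049 mg/L = 10.49 µg/L.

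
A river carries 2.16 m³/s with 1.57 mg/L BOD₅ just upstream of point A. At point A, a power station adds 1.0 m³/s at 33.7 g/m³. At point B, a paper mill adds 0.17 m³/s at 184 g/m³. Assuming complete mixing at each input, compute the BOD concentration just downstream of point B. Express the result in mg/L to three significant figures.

After input A: C = (2.16·1.57 + 1·33.7) / 3.16 = 11.74 mg/L.
After input B: C = (3.16·11.74 + 0.17·184) / 3.33 = 20.53 mg/L.

20.5 mg/L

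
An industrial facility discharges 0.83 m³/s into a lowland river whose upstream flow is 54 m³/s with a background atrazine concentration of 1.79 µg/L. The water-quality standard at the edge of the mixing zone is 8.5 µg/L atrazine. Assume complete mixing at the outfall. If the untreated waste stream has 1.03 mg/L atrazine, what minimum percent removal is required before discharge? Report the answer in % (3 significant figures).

56.8 %

1.79 µg/L = 0.00179 mg/L.
8.5 µg/L = 0.0085 mg/L.
Mass balance: 0.0085·54.83 = 0.83·Cₑ + 54·0.00179.
Cₑ = (0.4661 − 0.09666) / 0.83 = 0.4451 mg/L.
Required removal = 1 − 0.4451/1.03 = 56.79 %.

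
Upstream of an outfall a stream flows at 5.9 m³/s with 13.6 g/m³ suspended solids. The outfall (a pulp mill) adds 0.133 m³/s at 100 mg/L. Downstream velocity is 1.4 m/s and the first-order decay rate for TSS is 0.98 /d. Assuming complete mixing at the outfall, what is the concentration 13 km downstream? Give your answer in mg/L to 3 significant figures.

After complete mixing, C₀ = (0.133·100 + 5.9·13.6) / 6.033 = 15.5 mg/L.
Travel time t = 1.3e+04 m / 1.4 m/s = 9286 s = 0.1075 d.
C = 15.5·exp(−0.98·0.1075) = 15.5·0.9 = 13.95 mg/L.

14.0 mg/L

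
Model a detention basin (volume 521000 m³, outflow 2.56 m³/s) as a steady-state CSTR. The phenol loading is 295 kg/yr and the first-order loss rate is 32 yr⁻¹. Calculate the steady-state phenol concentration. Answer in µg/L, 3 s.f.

Outflow Q = 2.56 m³/s × 3.156e+07 s/yr = 8.079e+07 m³/yr.
Steady-state CSTR mass balance: W = Q·C + k·V·C, so C = W/(Q + kV).
Q + kV = 8.079e+07 + 32·521000 = 9.746e+07 m³/yr.
C = 295/9.746e+07 = 3.027e-06 kg/m³ = 0.003027 mg/L = 3.027 µg/L.

3.03 µg/L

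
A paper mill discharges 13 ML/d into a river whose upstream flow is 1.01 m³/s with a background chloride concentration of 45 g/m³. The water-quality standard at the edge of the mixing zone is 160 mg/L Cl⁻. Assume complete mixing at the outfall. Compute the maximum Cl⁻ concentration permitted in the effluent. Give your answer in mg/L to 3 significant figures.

13 ML/d = 0.1505 m³/s.
Mass balance: 160·1.16 = 0.1505·Cₑ + 1.01·45.
Cₑ = (185.7 − 45.45) / 0.1505 = 932 mg/L.

932 mg/L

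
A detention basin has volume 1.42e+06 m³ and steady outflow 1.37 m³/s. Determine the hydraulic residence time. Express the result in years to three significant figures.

Q = 1.37 m³/s × 3.156e+07 s/yr = 4.323e+07 m³/yr.
Hydraulic residence time τ = V/Q = 1.42e+06/4.323e+07 = 0.03284 yr.

0.0328 yr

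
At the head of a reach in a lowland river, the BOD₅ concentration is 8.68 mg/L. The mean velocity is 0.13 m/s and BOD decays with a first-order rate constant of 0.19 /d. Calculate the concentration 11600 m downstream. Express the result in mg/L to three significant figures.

7.13 mg/L

Travel time t = 11600 m / 0.13 m/s = 1.16e+04/0.13 = 8.923e+04 s = 1.033 d.
First-order decay: C = 8.68·exp(−0.19·1.033) = 8.68·0.8218 = 7.133 mg/L.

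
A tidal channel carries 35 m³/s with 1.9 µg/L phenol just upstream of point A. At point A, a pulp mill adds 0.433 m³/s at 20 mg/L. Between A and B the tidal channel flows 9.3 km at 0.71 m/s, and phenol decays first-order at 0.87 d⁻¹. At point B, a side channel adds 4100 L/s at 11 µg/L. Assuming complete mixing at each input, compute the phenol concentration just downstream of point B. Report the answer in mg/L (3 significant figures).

1.9 µg/L = 0.0019 mg/L.
After input A: C = (35·0.0019 + 0.433·20) / 35.43 = 0.2463 mg/L.
Over the 9.3 km reach to input B (t = 1.31e+04 s = 0.1516 d), decay gives C = 0.2463·exp(−0.87·0.1516) = 0.2158 mg/L.
4100 L/s = 4.1 m³/s.
11 µg/L = 0.011 mg/L.
After input B: C = (35.43·0.2158 + 4.1·0.011) / 39.53 = 0.1946 mg/L.

0.195 mg/L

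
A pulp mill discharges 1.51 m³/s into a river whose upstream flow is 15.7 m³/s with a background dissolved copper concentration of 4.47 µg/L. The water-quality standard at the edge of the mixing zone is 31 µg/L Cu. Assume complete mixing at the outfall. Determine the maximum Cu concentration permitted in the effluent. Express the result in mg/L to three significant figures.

0.307 mg/L

4.47 µg/L = 0.00447 mg/L.
31 µg/L = 0.031 mg/L.
Mass balance: 0.031·17.21 = 1.51·Cₑ + 15.7·0.00447.
Cₑ = (0.5335 − 0.07018) / 1.51 = 0.3068 mg/L.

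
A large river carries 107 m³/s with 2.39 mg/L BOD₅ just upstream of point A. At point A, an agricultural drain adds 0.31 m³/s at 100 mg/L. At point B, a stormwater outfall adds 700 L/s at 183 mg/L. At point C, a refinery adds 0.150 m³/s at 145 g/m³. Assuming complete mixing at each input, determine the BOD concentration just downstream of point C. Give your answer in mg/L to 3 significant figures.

4.04 mg/L

After input A: C = (107·2.39 + 0.31·100) / 107.3 = 2.672 mg/L.
700 L/s = 0.7 m³/s.
After input B: C = (107.3·2.672 + 0.7·183) / 108 = 3.841 mg/L.
After input C: C = (108·3.841 + 0.15·145) / 108.2 = 4.036 mg/L.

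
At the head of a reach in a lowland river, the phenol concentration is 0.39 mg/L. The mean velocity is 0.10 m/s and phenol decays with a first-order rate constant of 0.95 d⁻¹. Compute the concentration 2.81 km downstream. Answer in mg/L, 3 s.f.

Travel time t = 2.81 km / 0.10 m/s = 2810/0.10 = 2.81e+04 s = 0.3252 d.
First-order decay: C = 0.39·exp(−0.95·0.3252) = 0.39·0.7342 = 0.2863 mg/L.

0.286 mg/L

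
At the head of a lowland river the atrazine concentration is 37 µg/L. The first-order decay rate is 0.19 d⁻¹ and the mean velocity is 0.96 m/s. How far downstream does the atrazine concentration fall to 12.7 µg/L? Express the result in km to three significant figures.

From C = C₀·e^(−kt), t = ln(C₀/C)/k = ln(37/12.7)/0.19 = 1.069/0.19 = 5.628 d.
Distance = v·t = 0.96 m/s × 4.863e+05 s = 4.668e+05 m = 466.8 km.

467 km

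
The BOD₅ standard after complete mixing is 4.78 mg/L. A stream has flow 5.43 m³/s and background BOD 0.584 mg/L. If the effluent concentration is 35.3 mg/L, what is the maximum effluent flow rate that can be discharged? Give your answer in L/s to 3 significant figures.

Mass balance at complete mixing: C_std·(Q_w + Q_r) = Q_w·C_e + Q_r·C_b.
Rearranging, Q_w = Q_r·(C_std − C_b)/(C_e − C_std) = 5.43·(4.78 − 0.584) / (35.3 − 4.78) = 0.7465 m³/s.
= 746.5 L/s.

747 L/s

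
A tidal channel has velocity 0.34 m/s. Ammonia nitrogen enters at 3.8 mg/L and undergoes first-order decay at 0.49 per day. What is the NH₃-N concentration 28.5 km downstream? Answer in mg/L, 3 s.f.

Travel time t = 28.5 km / 0.34 m/s = 2.85e+04/0.34 = 8.382e+04 s = 0.9702 d.
First-order decay: C = 3.8·exp(−0.49·0.9702) = 3.8·0.6216 = 2.362 mg/L.

2.36 mg/L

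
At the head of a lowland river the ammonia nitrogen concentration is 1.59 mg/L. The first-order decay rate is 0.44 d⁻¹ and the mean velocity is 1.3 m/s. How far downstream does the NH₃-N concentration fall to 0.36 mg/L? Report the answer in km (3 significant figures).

From C = C₀·e^(−kt), t = ln(C₀/C)/k = ln(1.59/0.36)/0.44 = 1.485/0.44 = 3.376 d.
Distance = v·t = 1.3 m/s × 2.917e+05 s = 3.792e+05 m = 379.2 km.

379 km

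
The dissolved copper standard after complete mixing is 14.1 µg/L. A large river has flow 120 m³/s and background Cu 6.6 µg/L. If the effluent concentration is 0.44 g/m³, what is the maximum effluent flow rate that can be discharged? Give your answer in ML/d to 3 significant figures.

6.6 µg/L = 0.0066 mg/L.
14.1 µg/L = 0.0141 mg/L.
Mass balance at complete mixing: C_std·(Q_w + Q_r) = Q_w·C_e + Q_r·C_b.
Rearranging, Q_w = Q_r·(C_std − C_b)/(C_e − C_std) = 120·(0.0141 − 0.0066) / (0.44 − 0.0141) = 2.113 m³/s.
= 182.6 ML/d.

183 ML/d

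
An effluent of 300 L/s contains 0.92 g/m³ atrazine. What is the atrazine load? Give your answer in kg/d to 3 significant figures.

300 L/s = 0.3 m³/s.
Mass flux = Q·C = 0.3 m³/s × 0.92 g/m³ = 0.276 g/s.
= 0.276 g/s × 86.4 = 23.85 kg/d.

23.8 kg/d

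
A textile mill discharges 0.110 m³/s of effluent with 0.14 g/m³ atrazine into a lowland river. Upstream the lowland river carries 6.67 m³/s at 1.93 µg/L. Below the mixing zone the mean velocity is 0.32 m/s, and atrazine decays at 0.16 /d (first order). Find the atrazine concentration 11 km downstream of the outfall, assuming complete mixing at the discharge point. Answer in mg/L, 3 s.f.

1.93 µg/L = 0.00193 mg/L.
After complete mixing, C₀ = (0.11·0.14 + 6.67·0.00193) / 6.78 = 0.00417 mg/L.
Travel time t = 1.1e+04 m / 0.32 m/s = 3.438e+04 s = 0.3979 d.
C = 0.00417·exp(−0.16·0.3979) = 0.00417·0.9383 = 0.003913 mg/L.

0.00391 mg/L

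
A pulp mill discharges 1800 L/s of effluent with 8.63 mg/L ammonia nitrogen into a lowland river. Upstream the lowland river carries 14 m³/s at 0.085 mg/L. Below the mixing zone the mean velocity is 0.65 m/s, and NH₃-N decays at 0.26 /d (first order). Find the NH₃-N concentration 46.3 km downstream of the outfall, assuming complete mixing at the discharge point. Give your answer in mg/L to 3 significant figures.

1800 L/s = 1.8 m³/s.
After complete mixing, C₀ = (1.8·8.63 + 14·0.085) / 15.8 = 1.058 mg/L.
Travel time t = 4.63e+04 m / 0.65 m/s = 7.123e+04 s = 0.8244 d.
C = 1.058·exp(−0.26·0.8244) = 1.058·0.8071 = 0.8543 mg/L.

0.854 mg/L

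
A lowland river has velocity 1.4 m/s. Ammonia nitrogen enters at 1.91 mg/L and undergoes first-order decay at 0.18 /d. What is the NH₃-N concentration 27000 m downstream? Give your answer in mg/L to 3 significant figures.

Travel time t = 27000 m / 1.4 m/s = 2.7e+04/1.4 = 1.929e+04 s = 0.2232 d.
First-order decay: C = 1.91·exp(−0.18·0.2232) = 1.91·0.9606 = 1.835 mg/L.

1.83 mg/L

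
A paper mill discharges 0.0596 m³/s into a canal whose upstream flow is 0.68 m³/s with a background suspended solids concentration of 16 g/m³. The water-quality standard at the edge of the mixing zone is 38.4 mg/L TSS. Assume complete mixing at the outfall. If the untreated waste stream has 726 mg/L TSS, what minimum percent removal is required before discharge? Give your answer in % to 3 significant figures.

Mass balance: 38.4·0.7396 = 0.0596·Cₑ + 0.68·16.
Cₑ = (28.4 − 10.88) / 0.0596 = 294 mg/L.
Required removal = 1 − 294/726 = 59.51 %.

59.5 %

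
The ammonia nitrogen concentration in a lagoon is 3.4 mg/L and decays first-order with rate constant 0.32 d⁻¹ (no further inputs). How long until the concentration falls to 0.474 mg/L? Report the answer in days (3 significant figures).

6.16 d

t = ln(C₀/C)/k = ln(3.4/0.474)/0.32 = 1.97/0.32 = 6.157 d.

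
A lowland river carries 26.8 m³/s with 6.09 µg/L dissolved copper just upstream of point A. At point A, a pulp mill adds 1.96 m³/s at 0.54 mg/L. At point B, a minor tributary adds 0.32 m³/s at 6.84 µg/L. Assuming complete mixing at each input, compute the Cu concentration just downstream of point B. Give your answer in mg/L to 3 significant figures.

6.09 µg/L = 0.00609 mg/L.
After input A: C = (26.8·0.00609 + 1.96·0.54) / 28.76 = 0.04248 mg/L.
6.84 µg/L = 0.00684 mg/L.
After input B: C = (28.76·0.04248 + 0.32·0.00684) / 29.08 = 0.04208 mg/L.

0.0421 mg/L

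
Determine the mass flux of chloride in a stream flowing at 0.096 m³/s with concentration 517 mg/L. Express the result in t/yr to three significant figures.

Mass flux = Q·C = 0.096 m³/s × 517 g/m³ = 49.63 g/s.
= 49.63 g/s × 31.56 = 1566 t/yr.

1570 t/yr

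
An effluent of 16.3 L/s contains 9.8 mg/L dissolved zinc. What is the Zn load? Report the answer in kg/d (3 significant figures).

16.3 L/s = 0.0163 m³/s.
Mass flux = Q·C = 0.0163 m³/s × 9.8 g/m³ = 0.1597 g/s.
= 0.1597 g/s × 86.4 = 13.8 kg/d.

13.8 kg/d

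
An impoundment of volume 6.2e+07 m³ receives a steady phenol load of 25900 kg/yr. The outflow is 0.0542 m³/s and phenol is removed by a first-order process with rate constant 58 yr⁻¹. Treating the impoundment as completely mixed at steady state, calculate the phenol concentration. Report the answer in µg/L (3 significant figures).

Outflow Q = 0.0542 m³/s × 3.156e+07 s/yr = 1.71e+06 m³/yr.
Steady-state CSTR mass balance: W = Q·C + k·V·C, so C = W/(Q + kV).
Q + kV = 1.71e+06 + 58·6.2e+07 = 3.598e+09 m³/yr.
C = 25900/3.598e+09 = 7.199e-06 kg/m³ = 0.007199 mg/L = 7.199 µg/L.

7.20 µg/L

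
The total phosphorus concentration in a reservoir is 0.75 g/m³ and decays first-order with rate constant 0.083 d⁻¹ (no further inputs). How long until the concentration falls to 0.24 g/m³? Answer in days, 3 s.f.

t = ln(C₀/C)/k = ln(0.75/0.24)/0.083 = 1.139/0.083 = 13.73 d.

13.7 d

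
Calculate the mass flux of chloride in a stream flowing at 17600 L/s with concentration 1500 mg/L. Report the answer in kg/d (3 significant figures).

2.28e+06 kg/d

17600 L/s = 17.6 m³/s.
Mass flux = Q·C = 17.6 m³/s × 1500 g/m³ = 2.64e+04 g/s.
= 2.64e+04 g/s × 86.4 = 2.281e+06 kg/d.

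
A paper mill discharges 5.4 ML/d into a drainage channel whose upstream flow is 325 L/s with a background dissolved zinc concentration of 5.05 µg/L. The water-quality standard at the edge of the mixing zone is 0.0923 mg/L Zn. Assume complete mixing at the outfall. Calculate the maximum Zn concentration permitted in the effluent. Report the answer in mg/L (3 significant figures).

0.546 mg/L

5.4 ML/d = 0.0625 m³/s.
325 L/s = 0.325 m³/s.
5.05 µg/L = 0.00505 mg/L.
Mass balance: 0.0923·0.3875 = 0.0625·Cₑ + 0.325·0.00505.
Cₑ = (0.03577 − 0.001641) / 0.0625 = 0.546 mg/L.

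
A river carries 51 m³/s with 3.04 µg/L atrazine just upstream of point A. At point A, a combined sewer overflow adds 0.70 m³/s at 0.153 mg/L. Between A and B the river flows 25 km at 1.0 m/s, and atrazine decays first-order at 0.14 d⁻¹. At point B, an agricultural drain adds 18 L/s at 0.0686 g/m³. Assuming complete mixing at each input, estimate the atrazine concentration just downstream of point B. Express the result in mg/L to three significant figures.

3.04 µg/L = 0.00304 mg/L.
After input A: C = (51·0.00304 + 0.7·0.153) / 51.7 = 0.00507 mg/L.
Over the 25 km reach to input B (t = 2.5e+04 s = 0.2894 d), decay gives C = 0.00507·exp(−0.14·0.2894) = 0.004869 mg/L.
18 L/s = 0.018 m³/s.
After input B: C = (51.7·0.004869 + 0.018·0.0686) / 51.72 = 0.004891 mg/L.

0.00489 mg/L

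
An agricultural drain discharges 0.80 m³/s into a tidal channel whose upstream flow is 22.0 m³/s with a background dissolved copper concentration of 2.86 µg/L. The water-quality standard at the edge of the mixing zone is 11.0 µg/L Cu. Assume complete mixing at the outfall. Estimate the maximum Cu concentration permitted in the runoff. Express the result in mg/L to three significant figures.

0.235 mg/L

2.86 µg/L = 0.00286 mg/L.
11.0 µg/L = 0.011 mg/L.
Mass balance: 0.011·22.8 = 0.8·Cₑ + 22·0.00286.
Cₑ = (0.2508 − 0.06292) / 0.8 = 0.2348 mg/L.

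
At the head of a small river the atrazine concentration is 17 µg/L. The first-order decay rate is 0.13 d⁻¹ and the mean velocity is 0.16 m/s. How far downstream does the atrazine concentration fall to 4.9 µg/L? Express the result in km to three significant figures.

From C = C₀·e^(−kt), t = ln(C₀/C)/k = ln(17/4.9)/0.13 = 1.244/0.13 = 9.569 d.
Distance = v·t = 0.16 m/s × 8.268e+05 s = 1.323e+05 m = 132.3 km.

132 km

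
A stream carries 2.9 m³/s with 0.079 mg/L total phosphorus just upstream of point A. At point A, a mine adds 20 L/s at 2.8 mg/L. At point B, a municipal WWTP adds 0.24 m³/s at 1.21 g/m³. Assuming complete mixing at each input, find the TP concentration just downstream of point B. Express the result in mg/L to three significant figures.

20 L/s = 0.02 m³/s.
After input A: C = (2.9·0.079 + 0.02·2.8) / 2.92 = 0.09764 mg/L.
After input B: C = (2.92·0.09764 + 0.24·1.21) / 3.16 = 0.1821 mg/L.

0.182 mg/L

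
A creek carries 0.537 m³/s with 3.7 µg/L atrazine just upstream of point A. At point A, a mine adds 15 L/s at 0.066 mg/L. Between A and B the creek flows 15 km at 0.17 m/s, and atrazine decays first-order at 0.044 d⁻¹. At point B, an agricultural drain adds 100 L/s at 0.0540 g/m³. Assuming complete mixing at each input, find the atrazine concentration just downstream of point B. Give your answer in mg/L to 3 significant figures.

3.7 µg/L = 0.0037 mg/L.
15 L/s = 0.015 m³/s.
After input A: C = (0.537·0.0037 + 0.015·0.066) / 0.552 = 0.005393 mg/L.
Over the 15 km reach to input B (t = 8.824e+04 s = 1.021 d), decay gives C = 0.005393·exp(−0.044·1.021) = 0.005156 mg/L.
100 L/s = 0.1 m³/s.
After input B: C = (0.552·0.005156 + 0.1·0.054) / 0.652 = 0.01265 mg/L.

0.0126 mg/L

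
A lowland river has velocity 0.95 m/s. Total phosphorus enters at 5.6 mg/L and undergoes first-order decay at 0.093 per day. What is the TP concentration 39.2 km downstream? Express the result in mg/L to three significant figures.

Travel time t = 39.2 km / 0.95 m/s = 3.92e+04/0.95 = 4.126e+04 s = 0.4776 d.
First-order decay: C = 5.6·exp(−0.093·0.4776) = 5.6·0.9566 = 5.357 mg/L.

5.36 mg/L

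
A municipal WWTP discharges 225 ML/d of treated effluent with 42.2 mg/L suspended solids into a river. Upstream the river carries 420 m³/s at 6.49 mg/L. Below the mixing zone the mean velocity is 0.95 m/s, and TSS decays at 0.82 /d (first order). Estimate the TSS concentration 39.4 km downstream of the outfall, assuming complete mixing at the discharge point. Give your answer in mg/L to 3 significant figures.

4.53 mg/L

225 ML/d = 2.604 m³/s.
After complete mixing, C₀ = (2.604·42.2 + 420·6.49) / 422.6 = 6.71 mg/L.
Travel time t = 3.94e+04 m / 0.95 m/s = 4.147e+04 s = 0.48 d.
C = 6.71·exp(−0.82·0.48) = 6.71·0.6746 = 4.527 mg/L.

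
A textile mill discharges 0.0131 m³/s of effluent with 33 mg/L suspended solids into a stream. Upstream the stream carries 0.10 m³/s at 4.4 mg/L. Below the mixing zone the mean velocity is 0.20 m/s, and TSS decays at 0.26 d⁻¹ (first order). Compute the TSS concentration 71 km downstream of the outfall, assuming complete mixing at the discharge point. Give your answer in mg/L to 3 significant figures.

2.65 mg/L

After complete mixing, C₀ = (0.0131·33 + 0.1·4.4) / 0.1131 = 7.713 mg/L.
Travel time t = 7.1e+04 m / 0.20 m/s = 3.55e+05 s = 4.109 d.
C = 7.713·exp(−0.26·4.109) = 7.713·0.3436 = 2.65 mg/L.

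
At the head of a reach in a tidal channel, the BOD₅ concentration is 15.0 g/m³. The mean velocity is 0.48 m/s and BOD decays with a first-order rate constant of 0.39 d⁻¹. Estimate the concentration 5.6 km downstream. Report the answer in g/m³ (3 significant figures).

Travel time t = 5.6 km / 0.48 m/s = 5600/0.48 = 1.167e+04 s = 0.135 d.
First-order decay: C = 15.0·exp(−0.39·0.135) = 15.0·0.9487 = 14.23 g/m³.

14.2 g/m³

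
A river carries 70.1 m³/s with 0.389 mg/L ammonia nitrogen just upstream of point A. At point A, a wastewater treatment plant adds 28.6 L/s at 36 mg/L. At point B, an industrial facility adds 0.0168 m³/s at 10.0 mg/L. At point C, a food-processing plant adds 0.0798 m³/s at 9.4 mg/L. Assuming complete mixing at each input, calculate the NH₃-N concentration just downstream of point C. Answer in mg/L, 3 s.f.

28.6 L/s = 0.0286 m³/s.
After input A: C = (70.1·0.389 + 0.0286·36) / 70.13 = 0.4035 mg/L.
After input B: C = (70.13·0.4035 + 0.0168·10) / 70.15 = 0.4058 mg/L.
After input C: C = (70.15·0.4058 + 0.0798·9.4) / 70.23 = 0.416 mg/L.

0.416 mg/L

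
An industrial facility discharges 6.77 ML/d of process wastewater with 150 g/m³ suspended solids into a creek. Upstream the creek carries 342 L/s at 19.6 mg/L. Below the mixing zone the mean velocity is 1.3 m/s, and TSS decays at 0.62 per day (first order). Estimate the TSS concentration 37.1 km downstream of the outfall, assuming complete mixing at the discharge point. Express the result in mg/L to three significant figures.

6.77 ML/d = 0.07836 m³/s.
342 L/s = 0.342 m³/s.
After complete mixing, C₀ = (0.07836·150 + 0.342·19.6) / 0.4204 = 43.91 mg/L.
Travel time t = 3.71e+04 m / 1.3 m/s = 2.854e+04 s = 0.3303 d.
C = 43.91·exp(−0.62·0.3303) = 43.91·0.8148 = 35.78 mg/L.

35.8 mg/L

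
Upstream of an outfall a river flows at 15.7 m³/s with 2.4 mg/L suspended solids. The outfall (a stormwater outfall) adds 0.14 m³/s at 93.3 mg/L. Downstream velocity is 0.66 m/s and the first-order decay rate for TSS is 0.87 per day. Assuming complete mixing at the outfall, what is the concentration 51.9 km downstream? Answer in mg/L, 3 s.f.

After complete mixing, C₀ = (0.14·93.3 + 15.7·2.4) / 15.84 = 3.203 mg/L.
Travel time t = 5.19e+04 m / 0.66 m/s = 7.864e+04 s = 0.9101 d.
C = 3.203·exp(−0.87·0.9101) = 3.203·0.453 = 1.451 mg/L.

1.45 mg/L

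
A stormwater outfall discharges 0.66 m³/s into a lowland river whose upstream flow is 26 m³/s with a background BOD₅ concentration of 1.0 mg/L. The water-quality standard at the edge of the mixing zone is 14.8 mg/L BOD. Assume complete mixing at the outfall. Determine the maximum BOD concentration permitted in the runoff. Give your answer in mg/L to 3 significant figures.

558 mg/L

Mass balance: 14.8·26.66 = 0.66·Cₑ + 26·1.
Cₑ = (394.6 − 26) / 0.66 = 558.4 mg/L.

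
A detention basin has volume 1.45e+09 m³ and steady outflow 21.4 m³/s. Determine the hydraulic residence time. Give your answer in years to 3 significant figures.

Q = 21.4 m³/s × 3.156e+07 s/yr = 6.753e+08 m³/yr.
Hydraulic residence time τ = V/Q = 1.45e+09/6.753e+08 = 2.147 yr.

2.15 yr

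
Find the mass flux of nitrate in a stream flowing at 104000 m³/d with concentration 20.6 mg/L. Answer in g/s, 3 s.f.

24.8 g/s

104000 m³/d = 1.204 m³/s.
Mass flux = Q·C = 1.204 m³/s × 20.6 g/m³ = 24.8 g/s.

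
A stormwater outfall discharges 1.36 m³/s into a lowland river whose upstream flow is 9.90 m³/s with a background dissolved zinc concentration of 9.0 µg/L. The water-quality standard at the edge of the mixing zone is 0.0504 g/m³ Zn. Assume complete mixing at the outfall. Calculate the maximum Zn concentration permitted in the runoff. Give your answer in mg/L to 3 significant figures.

9.0 µg/L = 0.009 mg/L.
Mass balance: 0.0504·11.26 = 1.36·Cₑ + 9.9·0.009.
Cₑ = (0.5675 − 0.0891) / 1.36 = 0.3518 mg/L.

0.352 mg/L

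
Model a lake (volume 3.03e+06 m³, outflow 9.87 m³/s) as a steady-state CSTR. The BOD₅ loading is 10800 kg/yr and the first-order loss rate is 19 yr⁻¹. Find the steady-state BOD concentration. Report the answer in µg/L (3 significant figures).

29.3 µg/L

Outflow Q = 9.87 m³/s × 3.156e+07 s/yr = 3.115e+08 m³/yr.
Steady-state CSTR mass balance: W = Q·C + k·V·C, so C = W/(Q + kV).
Q + kV = 3.115e+08 + 19·3.03e+06 = 3.69e+08 m³/yr.
C = 10800/3.69e+08 = 2.926e-05 kg/m³ = 0.02926 mg/L = 29.26 µg/L.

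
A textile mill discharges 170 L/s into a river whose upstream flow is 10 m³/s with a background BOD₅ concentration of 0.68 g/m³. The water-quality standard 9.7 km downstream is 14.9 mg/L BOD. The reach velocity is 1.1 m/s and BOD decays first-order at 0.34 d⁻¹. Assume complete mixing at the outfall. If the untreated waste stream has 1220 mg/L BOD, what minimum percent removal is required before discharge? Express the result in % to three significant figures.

27.6 %

170 L/s = 0.17 m³/s.
Travel time to the compliance point: t = 9700/1.1 = 8818 s = 0.1021 d; decay factor exp(−0.34·0.1021) = 0.9659.
So the concentration just after mixing may be at most 14.9/0.9659 = 15.43 mg/L.
Mass balance: 15.43·10.17 = 0.17·Cₑ + 10·0.68.
Cₑ = (156.9 − 6.8) / 0.17 = 882.8 mg/L.
Required removal = 1 − 882.8/1220 = 27.64 %.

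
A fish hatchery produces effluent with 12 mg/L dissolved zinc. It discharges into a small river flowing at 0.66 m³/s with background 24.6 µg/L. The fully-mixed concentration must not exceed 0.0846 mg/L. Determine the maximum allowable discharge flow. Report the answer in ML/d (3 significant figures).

0.287 ML/d

24.6 µg/L = 0.0246 mg/L.
Mass balance at complete mixing: C_std·(Q_w + Q_r) = Q_w·C_e + Q_r·C_b.
Rearranging, Q_w = Q_r·(C_std − C_b)/(C_e − C_std) = 0.66·(0.0846 − 0.0246) / (12 − 0.0846) = 0.003323 m³/s.
= 0.2871 ML/d.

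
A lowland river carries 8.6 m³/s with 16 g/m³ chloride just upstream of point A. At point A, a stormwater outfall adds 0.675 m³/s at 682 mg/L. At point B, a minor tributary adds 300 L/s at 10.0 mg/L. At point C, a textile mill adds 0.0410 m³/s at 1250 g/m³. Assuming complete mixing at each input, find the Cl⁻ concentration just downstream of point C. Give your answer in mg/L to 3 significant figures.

67.8 mg/L

After input A: C = (8.6·16 + 0.675·682) / 9.275 = 64.47 mg/L.
300 L/s = 0.3 m³/s.
After input B: C = (9.275·64.47 + 0.3·10) / 9.575 = 62.76 mg/L.
After input C: C = (9.575·62.76 + 0.041·1250) / 9.616 = 67.82 mg/L.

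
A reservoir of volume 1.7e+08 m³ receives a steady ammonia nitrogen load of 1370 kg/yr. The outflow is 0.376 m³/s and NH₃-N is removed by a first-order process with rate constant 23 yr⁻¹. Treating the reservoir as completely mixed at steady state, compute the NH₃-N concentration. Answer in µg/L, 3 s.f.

Outflow Q = 0.376 m³/s × 3.156e+07 s/yr = 1.187e+07 m³/yr.
Steady-state CSTR mass balance: W = Q·C + k·V·C, so C = W/(Q + kV).
Q + kV = 1.187e+07 + 23·1.7e+08 = 3.922e+09 m³/yr.
C = 1370/3.922e+09 = 3.493e-07 kg/m³ = 0.0003493 mg/L = 0.3493 µg/L.

0.349 µg/L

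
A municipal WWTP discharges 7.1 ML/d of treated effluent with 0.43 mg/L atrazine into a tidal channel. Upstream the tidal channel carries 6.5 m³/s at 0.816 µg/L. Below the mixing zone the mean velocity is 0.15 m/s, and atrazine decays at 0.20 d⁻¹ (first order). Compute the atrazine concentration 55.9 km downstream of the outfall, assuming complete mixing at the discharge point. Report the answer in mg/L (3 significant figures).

0.00261 mg/L

7.1 ML/d = 0.08218 m³/s.
0.816 µg/L = 0.000816 mg/L.
After complete mixing, C₀ = (0.08218·0.43 + 6.5·0.000816) / 6.582 = 0.006174 mg/L.
Travel time t = 5.59e+04 m / 0.15 m/s = 3.727e+05 s = 4.313 d.
C = 0.006174·exp(−0.20·4.313) = 0.006174·0.422 = 0.002606 mg/L.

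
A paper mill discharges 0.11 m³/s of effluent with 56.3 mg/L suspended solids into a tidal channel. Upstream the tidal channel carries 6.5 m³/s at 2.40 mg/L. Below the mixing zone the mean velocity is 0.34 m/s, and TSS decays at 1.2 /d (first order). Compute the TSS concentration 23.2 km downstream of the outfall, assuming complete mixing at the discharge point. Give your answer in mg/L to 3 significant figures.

After complete mixing, C₀ = (0.11·56.3 + 6.5·2.4) / 6.61 = 3.297 mg/L.
Travel time t = 2.32e+04 m / 0.34 m/s = 6.824e+04 s = 0.7898 d.
C = 3.297·exp(−1.2·0.7898) = 3.297·0.3876 = 1.278 mg/L.

1.28 mg/L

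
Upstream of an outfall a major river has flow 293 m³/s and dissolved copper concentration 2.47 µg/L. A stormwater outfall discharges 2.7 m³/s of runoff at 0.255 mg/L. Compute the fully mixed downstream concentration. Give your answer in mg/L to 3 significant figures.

0.00478 mg/L

2.47 µg/L = 0.00247 mg/L.
Conservation of mass across the mixing zone: C = (2.7·0.255 + 293·0.00247) / (2.7 + 293) = 1.412/295.7 = 0.004776 mg/L.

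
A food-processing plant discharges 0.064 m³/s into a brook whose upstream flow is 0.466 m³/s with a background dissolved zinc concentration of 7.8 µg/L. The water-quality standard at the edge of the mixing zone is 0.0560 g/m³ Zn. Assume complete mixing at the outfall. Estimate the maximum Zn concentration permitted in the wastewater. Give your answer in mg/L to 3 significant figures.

7.8 µg/L = 0.0078 mg/L.
Mass balance: 0.056·0.53 = 0.064·Cₑ + 0.466·0.0078.
Cₑ = (0.02968 − 0.003635) / 0.064 = 0.407 mg/L.

0.407 mg/L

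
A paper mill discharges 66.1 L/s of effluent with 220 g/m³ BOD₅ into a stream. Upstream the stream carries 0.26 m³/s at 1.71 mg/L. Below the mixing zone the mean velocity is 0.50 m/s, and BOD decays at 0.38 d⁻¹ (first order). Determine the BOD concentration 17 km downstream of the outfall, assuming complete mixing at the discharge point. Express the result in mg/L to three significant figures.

66.1 L/s = 0.0661 m³/s.
After complete mixing, C₀ = (0.0661·220 + 0.26·1.71) / 0.3261 = 45.96 mg/L.
Travel time t = 1.7e+04 m / 0.50 m/s = 3.4e+04 s = 0.3935 d.
C = 45.96·exp(−0.38·0.3935) = 45.96·0.8611 = 39.57 mg/L.

39.6 mg/L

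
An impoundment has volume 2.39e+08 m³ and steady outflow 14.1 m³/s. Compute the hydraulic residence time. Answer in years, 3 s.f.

0.537 yr

Q = 14.1 m³/s × 3.156e+07 s/yr = 4.45e+08 m³/yr.
Hydraulic residence time τ = V/Q = 2.39e+08/4.45e+08 = 0.5371 yr.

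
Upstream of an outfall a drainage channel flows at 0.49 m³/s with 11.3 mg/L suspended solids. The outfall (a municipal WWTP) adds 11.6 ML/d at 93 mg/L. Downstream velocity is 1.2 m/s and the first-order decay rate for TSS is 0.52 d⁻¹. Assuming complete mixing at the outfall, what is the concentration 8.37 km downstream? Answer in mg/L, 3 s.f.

11.6 ML/d = 0.1343 m³/s.
After complete mixing, C₀ = (0.1343·93 + 0.49·11.3) / 0.6243 = 28.87 mg/L.
Travel time t = 8370 m / 1.2 m/s = 6975 s = 0.08073 d.
C = 28.87·exp(−0.52·0.08073) = 28.87·0.9589 = 27.68 mg/L.

27.7 mg/L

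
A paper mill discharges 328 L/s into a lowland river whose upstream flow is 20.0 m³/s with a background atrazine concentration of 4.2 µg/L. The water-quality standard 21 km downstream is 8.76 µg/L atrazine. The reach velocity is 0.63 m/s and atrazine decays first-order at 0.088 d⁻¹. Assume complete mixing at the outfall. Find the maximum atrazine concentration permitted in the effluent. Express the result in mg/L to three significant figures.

0.306 mg/L

328 L/s = 0.328 m³/s.
4.2 µg/L = 0.0042 mg/L.
8.76 µg/L = 0.00876 mg/L.
Travel time to the compliance point: t = 2.1e+04/0.63 = 3.333e+04 s = 0.3858 d; decay factor exp(−0.088·0.3858) = 0.9666.
So the concentration just after mixing may be at most 0.00876/0.9666 = 0.009063 mg/L.
Mass balance: 0.009063·20.33 = 0.328·Cₑ + 20·0.0042.
Cₑ = (0.1842 − 0.084) / 0.328 = 0.3056 mg/L.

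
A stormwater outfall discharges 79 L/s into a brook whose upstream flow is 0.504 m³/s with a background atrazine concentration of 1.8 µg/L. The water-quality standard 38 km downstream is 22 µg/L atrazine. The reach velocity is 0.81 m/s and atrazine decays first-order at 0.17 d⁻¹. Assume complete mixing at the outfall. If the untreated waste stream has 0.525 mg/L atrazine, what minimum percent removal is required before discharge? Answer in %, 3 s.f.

68.3 %

79 L/s = 0.079 m³/s.
1.8 µg/L = 0.0018 mg/L.
22 µg/L = 0.022 mg/L.
Travel time to the compliance point: t = 3.8e+04/0.81 = 4.691e+04 s = 0.543 d; decay factor exp(−0.17·0.543) = 0.9118.
So the concentration just after mixing may be at most 0.022/0.9118 = 0.02413 mg/L.
Mass balance: 0.02413·0.583 = 0.079·Cₑ + 0.504·0.0018.
Cₑ = (0.01407 − 0.0009072) / 0.079 = 0.1666 mg/L.
Required removal = 1 − 0.1666/0.525 = 68.27 %.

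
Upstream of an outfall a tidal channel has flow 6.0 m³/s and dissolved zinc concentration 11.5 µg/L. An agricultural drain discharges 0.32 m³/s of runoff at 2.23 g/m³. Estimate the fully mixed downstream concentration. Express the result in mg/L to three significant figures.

11.5 µg/L = 0.0115 mg/L.
Flow-weighted mixing gives C = (0.32·2.23 + 6·0.0115) / (0.32 + 6) = 0.7826/6.32 = 0.1238 mg/L.

0.124 mg/L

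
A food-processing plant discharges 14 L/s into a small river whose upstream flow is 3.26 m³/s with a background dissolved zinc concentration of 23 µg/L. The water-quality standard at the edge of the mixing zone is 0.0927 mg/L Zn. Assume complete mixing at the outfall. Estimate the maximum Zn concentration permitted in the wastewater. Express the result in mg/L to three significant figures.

14 L/s = 0.014 m³/s.
23 µg/L = 0.023 mg/L.
Mass balance: 0.0927·3.274 = 0.014·Cₑ + 3.26·0.023.
Cₑ = (0.3035 − 0.07498) / 0.014 = 16.32 mg/L.

16.3 mg/L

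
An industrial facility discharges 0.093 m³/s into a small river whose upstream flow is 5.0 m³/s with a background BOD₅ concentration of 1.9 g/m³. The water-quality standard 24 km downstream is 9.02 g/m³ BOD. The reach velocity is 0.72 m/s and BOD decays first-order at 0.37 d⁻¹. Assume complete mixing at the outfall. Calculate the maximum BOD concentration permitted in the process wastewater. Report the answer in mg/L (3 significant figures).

Travel time to the compliance point: t = 2.4e+04/0.72 = 3.333e+04 s = 0.3858 d; decay factor exp(−0.37·0.3858) = 0.867.
So the concentration just after mixing may be at most 9.02/0.867 = 10.4 mg/L.
Mass balance: 10.4·5.093 = 0.093·Cₑ + 5·1.9.
Cₑ = (52.99 − 9.5) / 0.093 = 467.6 mg/L.

468 mg/L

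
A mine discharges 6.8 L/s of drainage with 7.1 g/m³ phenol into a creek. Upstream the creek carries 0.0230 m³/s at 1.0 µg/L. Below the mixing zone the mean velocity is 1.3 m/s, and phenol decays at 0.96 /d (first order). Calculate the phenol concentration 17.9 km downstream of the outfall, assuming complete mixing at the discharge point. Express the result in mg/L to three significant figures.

1.39 mg/L

6.8 L/s = 0.0068 m³/s.
1.0 µg/L = 0.001 mg/L.
After complete mixing, C₀ = (0.0068·7.1 + 0.023·0.001) / 0.0298 = 1.621 mg/L.
Travel time t = 1.79e+04 m / 1.3 m/s = 1.377e+04 s = 0.1594 d.
C = 1.621·exp(−0.96·0.1594) = 1.621·0.8581 = 1.391 mg/L.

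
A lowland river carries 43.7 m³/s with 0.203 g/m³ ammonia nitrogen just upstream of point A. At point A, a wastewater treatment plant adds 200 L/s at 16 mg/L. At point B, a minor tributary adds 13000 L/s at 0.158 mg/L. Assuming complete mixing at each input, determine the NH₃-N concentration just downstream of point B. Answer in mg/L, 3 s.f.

200 L/s = 0.2 m³/s.
After input A: C = (43.7·0.203 + 0.2·16) / 43.9 = 0.275 mg/L.
13000 L/s = 13 m³/s.
After input B: C = (43.9·0.275 + 13·0.158) / 56.9 = 0.2482 mg/L.

0.248 mg/L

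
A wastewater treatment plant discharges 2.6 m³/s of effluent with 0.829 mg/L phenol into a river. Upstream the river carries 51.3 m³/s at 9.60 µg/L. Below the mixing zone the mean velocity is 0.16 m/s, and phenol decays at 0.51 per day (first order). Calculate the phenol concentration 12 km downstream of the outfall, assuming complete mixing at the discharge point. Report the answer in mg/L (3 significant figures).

0.0316 mg/L

9.60 µg/L = 0.0096 mg/L.
After complete mixing, C₀ = (2.6·0.829 + 51.3·0.0096) / 53.9 = 0.04913 mg/L.
Travel time t = 1.2e+04 m / 0.16 m/s = 7.5e+04 s = 0.8681 d.
C = 0.04913·exp(−0.51·0.8681) = 0.04913·0.6423 = 0.03155 mg/L.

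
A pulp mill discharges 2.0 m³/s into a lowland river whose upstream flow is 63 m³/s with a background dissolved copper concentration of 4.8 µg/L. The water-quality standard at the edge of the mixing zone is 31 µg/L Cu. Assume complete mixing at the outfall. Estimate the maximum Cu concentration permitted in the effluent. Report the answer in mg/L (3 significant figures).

4.8 µg/L = 0.0048 mg/L.
31 µg/L = 0.031 mg/L.
Mass balance: 0.031·65 = 2·Cₑ + 63·0.0048.
Cₑ = (2.015 − 0.3024) / 2 = 0.8563 mg/L.

0.856 mg/L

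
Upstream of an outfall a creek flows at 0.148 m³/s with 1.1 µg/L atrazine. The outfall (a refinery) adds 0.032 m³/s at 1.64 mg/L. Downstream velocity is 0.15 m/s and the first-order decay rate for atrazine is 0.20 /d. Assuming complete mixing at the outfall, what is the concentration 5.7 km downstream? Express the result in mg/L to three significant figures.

1.1 µg/L = 0.0011 mg/L.
After complete mixing, C₀ = (0.032·1.64 + 0.148·0.0011) / 0.18 = 0.2925 mg/L.
Travel time t = 5700 m / 0.15 m/s = 3.8e+04 s = 0.4398 d.
C = 0.2925·exp(−0.20·0.4398) = 0.2925·0.9158 = 0.2678 mg/L.

0.268 mg/L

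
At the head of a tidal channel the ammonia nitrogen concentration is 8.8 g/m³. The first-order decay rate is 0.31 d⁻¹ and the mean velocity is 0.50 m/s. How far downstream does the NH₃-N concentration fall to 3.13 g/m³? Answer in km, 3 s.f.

144 km

From C = C₀·e^(−kt), t = ln(C₀/C)/k = ln(8.8/3.13)/0.31 = 1.034/0.31 = 3.335 d.
Distance = v·t = 0.50 m/s × 2.881e+05 s = 1.441e+05 m = 144.1 km.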